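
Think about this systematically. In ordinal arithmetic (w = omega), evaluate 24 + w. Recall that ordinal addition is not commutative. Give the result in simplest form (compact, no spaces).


Compute 24 + w.
Ordinal + is associative but NOT commutative; for finite n>0, n + w = w but w + n stays w+n.
Any finite left addend is absorbed by w on the right: 24 + w = w.
Result = w

w


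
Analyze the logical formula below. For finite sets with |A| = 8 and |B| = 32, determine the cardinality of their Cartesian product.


The Cartesian product A x B contains all ordered pairs (a, b).
|A x B| = |A| * |B| = 8 * 32 = 256

256


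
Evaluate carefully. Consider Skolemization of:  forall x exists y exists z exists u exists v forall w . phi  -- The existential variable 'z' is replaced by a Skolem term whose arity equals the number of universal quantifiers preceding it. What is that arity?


Quantifier prefix: forall x exists y exists z exists u exists v forall w
'z' is existentially quantified at position 3.
Universal variables preceding it: x
Skolem function arity = 1

1


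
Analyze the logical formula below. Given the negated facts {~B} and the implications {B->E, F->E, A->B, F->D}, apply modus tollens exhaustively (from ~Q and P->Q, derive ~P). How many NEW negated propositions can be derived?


Initial negated facts: {~B}
Apply modus tollens to closure:
  ~B and A->B  =>  ~A
Final negated: {~A, ~B}
New negations: {~A}
Count = 1

1


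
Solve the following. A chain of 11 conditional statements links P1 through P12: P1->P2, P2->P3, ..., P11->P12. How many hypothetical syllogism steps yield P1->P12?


With 11 implications in a chain connecting 12 propositions:
P1->P2, P2->P3, ..., P11->P12
Steps needed = (number of implications) - 1 = 11 - 1 = 10

10


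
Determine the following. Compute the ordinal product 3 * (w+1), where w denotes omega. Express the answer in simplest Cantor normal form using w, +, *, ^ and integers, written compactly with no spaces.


Compute 3 * (w+1).
Ordinal * is associative and left-distributive over +, but NOT commutative; for finite n>1, n*w = w but w*n stays w*n.
By left-distributivity: 3 * (w+1) = 3*w + 3*1 = w + 3 = w+3.
Result = w+3

w+3


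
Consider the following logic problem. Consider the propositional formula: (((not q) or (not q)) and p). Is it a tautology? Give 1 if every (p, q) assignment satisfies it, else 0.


Check all 4 assignments:
p=0, q=0: 0
p=0, q=1: 0
p=1, q=0: 1
p=1, q=1: 0
Satisfying count = 1/4.
Tautology iff count = 4: no.

0


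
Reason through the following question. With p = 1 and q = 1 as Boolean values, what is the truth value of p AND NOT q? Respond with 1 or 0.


p = 1, q = 1
Operation: p AND NOT q
Evaluate: 1 AND NOT 1 = 0

0


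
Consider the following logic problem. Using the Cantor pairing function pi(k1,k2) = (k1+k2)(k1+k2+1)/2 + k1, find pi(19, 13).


k1 + k2 = 32
(k1+k2)(k1+k2+1)/2 = 32 * 33 / 2 = 528
pi = 528 + 19 = 547

547


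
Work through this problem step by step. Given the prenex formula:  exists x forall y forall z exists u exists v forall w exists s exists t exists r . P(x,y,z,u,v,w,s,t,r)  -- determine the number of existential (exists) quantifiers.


Quantifier prefix: exists x forall y forall z exists u exists v forall w exists s exists t exists r
Mark each quantifier type:
  E U U E E U E E E
Universal count = 3, Existential count = 6
Asked for existential (exists) quantifiers: 6

6


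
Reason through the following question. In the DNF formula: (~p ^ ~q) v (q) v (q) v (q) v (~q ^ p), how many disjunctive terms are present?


A DNF formula is a disjunction of terms (conjunctions).
Terms are separated by v.
Counting the disjuncts: 5 terms.

5


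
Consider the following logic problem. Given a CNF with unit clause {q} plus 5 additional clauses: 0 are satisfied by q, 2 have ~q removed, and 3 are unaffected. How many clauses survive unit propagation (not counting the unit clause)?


Satisfied (removed): 0
Shortened (remain): 2
Unchanged (remain): 3
Remaining = 2 + 3 = 5

5


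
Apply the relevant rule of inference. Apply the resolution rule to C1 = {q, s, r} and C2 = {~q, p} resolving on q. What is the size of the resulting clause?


Remove q from C1 and ~q from C2.
C1 remainder: {s, r}
C2 remainder: {p}
Union (resolvent): {p, r, s}
Resolvent has 3 literal(s).

3


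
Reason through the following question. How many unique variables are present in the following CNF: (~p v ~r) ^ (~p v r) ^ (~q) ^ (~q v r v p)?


Identify each variable that appears in the formula.
Variables found: p, q, r
Count = 3

3


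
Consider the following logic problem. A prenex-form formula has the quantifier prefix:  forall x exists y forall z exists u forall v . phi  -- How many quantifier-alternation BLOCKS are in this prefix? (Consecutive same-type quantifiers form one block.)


Quantifier-type sequence: A E A E A  (A=forall, E=exists)
Group into maximal same-type runs:
  Ax1 | Ex1 | Ax1 | Ex1 | Ax1
Number of blocks = 5

5


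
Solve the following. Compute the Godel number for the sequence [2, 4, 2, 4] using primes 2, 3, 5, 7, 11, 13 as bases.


Encode each element as an exponent of the corresponding prime:
  2^2 = 4
  3^4 = 81
  5^2 = 25
  7^4 = 2401
Product = 4 * 81 * 25 * 2401 = 19448100

19448100


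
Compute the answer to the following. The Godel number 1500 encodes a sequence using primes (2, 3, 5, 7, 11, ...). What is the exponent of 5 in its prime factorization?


Factorize 1500 by dividing by 5 repeatedly.
Division steps: 5 divides 1500 exactly 3 time(s).
Exponent of 5 = 3

3


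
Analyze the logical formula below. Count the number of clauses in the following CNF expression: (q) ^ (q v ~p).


A CNF formula is a conjunction of clauses.
Clauses are separated by ^.
Counting the conjuncts: 2 clauses.

2


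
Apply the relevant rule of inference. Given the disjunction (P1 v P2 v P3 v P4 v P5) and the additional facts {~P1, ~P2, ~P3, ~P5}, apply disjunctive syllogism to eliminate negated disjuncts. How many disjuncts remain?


Original disjuncts (5): P1, P2, P3, P4, P5
Negated (eliminate): ~P1, ~P2, ~P3, ~P5
Remaining disjuncts: P4
Count = 5 - 4 = 1

1


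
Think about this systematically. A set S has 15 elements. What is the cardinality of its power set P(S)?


The power set of a set with n elements has 2^n elements.
|P(S)| = 2^15 = 32768

32768


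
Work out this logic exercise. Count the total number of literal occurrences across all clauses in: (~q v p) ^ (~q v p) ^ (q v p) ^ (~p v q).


Counting literals in each clause:
Clause 1: 2 literal(s)
Clause 2: 2 literal(s)
Clause 3: 2 literal(s)
Clause 4: 2 literal(s)
Total = 8

8


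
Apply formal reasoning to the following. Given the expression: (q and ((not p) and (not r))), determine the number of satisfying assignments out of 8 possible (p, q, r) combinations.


Check all 8 assignments:
p=0, q=0, r=0: 0
p=0, q=0, r=1: 0
p=0, q=1, r=0: 1
p=0, q=1, r=1: 0
p=1, q=0, r=0: 0
p=1, q=0, r=1: 0
p=1, q=1, r=0: 0
p=1, q=1, r=1: 0
Count of True = 1

1


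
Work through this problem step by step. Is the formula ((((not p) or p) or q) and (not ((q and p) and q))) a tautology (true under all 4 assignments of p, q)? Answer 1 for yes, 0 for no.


Check all 4 assignments:
p=0, q=0: 1
p=0, q=1: 1
p=1, q=0: 1
p=1, q=1: 0
Satisfying count = 3/4.
Tautology iff count = 4: no.

0


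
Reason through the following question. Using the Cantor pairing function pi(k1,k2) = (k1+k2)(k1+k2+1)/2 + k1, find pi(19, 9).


k1 + k2 = 28
(k1+k2)(k1+k2+1)/2 = 28 * 29 / 2 = 406
pi = 406 + 19 = 425

425


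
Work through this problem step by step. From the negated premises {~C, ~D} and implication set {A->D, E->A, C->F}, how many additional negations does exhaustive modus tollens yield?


Initial negated facts: {~C, ~D}
Apply modus tollens to closure:
  ~D and A->D  =>  ~A
  ~A and E->A  =>  ~E
Final negated: {~A, ~C, ~D, ~E}
New negations: {~A, ~E}
Count = 2

2


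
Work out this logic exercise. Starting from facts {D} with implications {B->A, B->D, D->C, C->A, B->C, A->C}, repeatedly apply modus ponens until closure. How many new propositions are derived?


Initial facts: {D}
Apply modus ponens to closure:
  D and D->C  =>  C
  C and C->A  =>  A
Final known: {A, C, D}
New propositions: {A, C}
Count = 2

2


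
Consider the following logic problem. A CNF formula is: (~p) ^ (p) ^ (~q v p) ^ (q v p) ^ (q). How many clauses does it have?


A CNF formula is a conjunction of clauses.
Clauses are separated by ^.
Counting the conjuncts: 5 clauses.

5


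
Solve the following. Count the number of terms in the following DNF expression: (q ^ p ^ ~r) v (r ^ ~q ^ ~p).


A DNF formula is a disjunction of terms (conjunctions).
Terms are separated by v.
Counting the disjuncts: 2 terms.

2


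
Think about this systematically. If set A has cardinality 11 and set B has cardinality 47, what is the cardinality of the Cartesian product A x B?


The Cartesian product A x B contains all ordered pairs (a, b).
|A x B| = |A| * |B| = 11 * 47 = 517

517


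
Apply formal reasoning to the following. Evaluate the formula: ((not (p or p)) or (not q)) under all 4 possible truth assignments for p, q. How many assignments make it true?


Check all 4 assignments:
p=0, q=0: 1
p=0, q=1: 1
p=1, q=0: 1
p=1, q=1: 0
Count of True = 3

3


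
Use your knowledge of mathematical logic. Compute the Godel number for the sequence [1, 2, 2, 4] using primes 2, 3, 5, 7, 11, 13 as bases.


Encode each element as an exponent of the corresponding prime:
  2^1 = 2
  3^2 = 9
  5^2 = 25
  7^4 = 2401
Product = 2 * 9 * 25 * 2401 = 1080450

1080450


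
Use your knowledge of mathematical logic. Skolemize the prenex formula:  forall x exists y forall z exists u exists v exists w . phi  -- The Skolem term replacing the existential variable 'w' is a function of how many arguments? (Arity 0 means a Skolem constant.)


Quantifier prefix: forall x exists y forall z exists u exists v exists w
'w' is existentially quantified at position 6.
Universal variables preceding it: x, z
Skolem function arity = 2

2


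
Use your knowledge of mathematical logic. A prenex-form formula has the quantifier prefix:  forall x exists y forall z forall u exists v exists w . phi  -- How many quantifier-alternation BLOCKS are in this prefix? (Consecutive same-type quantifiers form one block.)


Quantifier-type sequence: A E A A E E  (A=forall, E=exists)
Group into maximal same-type runs:
  Ax1 | Ex1 | Ax2 | Ex2
Number of blocks = 4

4


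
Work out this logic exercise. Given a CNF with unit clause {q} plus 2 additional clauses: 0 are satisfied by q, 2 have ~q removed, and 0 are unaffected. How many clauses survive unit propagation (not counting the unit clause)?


Satisfied (removed): 0
Shortened (remain): 2
Unchanged (remain): 0
Remaining = 2 + 0 = 2

2


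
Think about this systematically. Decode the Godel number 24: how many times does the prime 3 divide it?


Factorize 24 by dividing by 3 repeatedly.
Division steps: 3 divides 24 exactly 1 time(s).
Exponent of 3 = 1

1


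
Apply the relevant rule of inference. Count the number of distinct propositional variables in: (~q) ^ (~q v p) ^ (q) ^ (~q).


Identify each variable that appears in the formula.
Variables found: p, q
Count = 2

2


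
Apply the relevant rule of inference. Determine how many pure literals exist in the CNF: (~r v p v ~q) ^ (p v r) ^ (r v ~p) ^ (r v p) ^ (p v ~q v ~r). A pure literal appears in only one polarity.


Check each variable for pure literal status:
p: mixed (not pure)
q: pure negative
r: mixed (not pure)
Pure literal count = 1

1


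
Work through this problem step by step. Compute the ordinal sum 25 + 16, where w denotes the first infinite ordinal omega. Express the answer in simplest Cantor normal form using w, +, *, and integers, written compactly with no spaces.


Compute 25 + 16.
Ordinal + is associative but NOT commutative; for finite n>0, n + w = w but w + n stays w+n.
Both operands finite; ordinal + agrees with natural +: 25 + 16 = 41.
Result = 41

41


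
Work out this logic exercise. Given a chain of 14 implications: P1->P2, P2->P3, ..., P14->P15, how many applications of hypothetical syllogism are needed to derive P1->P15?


With 14 implications in a chain connecting 15 propositions:
P1->P2, P2->P3, ..., P14->P15
Steps needed = (number of implications) - 1 = 14 - 1 = 13

13


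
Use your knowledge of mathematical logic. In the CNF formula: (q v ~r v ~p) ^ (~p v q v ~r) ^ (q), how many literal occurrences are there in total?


Counting literals in each clause:
Clause 1: 3 literal(s)
Clause 2: 3 literal(s)
Clause 3: 1 literal(s)
Total = 7

7


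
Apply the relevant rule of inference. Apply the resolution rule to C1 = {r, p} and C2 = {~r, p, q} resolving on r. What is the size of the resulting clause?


Remove r from C1 and ~r from C2.
C1 remainder: {p}
C2 remainder: {p, q}
Union (resolvent): {p, q}
Resolvent has 2 literal(s).

2


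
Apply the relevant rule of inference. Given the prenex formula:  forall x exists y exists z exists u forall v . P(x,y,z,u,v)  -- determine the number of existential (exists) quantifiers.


Quantifier prefix: forall x exists y exists z exists u forall v
Mark each quantifier type:
  U E E E U
Universal count = 2, Existential count = 3
Asked for existential (exists) quantifiers: 3

3


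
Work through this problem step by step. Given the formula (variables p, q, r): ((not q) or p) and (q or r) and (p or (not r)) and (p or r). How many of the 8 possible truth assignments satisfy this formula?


Evaluate all 8 assignments for p, q, r:
p=0, q=0, r=0: 0
p=0, q=0, r=1: 0
p=0, q=1, r=0: 0
p=0, q=1, r=1: 0
p=1, q=0, r=0: 0
p=1, q=0, r=1: 1
p=1, q=1, r=0: 1
p=1, q=1, r=1: 1
Satisfying count = 3

3


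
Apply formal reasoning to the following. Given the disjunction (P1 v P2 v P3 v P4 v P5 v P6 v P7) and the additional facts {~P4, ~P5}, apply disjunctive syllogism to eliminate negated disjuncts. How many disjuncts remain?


Original disjuncts (7): P1, P2, P3, P4, P5, P6, P7
Negated (eliminate): ~P4, ~P5
Remaining disjuncts: P1, P2, P3, P6, P7
Count = 7 - 2 = 5

5


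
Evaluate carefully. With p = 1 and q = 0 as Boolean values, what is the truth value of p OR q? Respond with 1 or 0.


p = 1, q = 0
Operation: p OR q
Evaluate: 1 OR 0 = 1

1


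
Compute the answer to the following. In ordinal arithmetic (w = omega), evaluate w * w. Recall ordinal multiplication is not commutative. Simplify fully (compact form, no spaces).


Compute w * w.
Ordinal * is associative and left-distributive over +, but NOT commutative; for finite n>1, n*w = w but w*n stays w*n.
w * w = w^2 by definition.
Result = w^2

w^2


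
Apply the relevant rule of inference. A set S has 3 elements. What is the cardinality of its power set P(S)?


The power set of a set with n elements has 2^n elements.
|P(S)| = 2^3 = 8

8


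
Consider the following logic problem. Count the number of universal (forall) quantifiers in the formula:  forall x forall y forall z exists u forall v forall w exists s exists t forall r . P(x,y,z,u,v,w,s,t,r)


Quantifier prefix: forall x forall y forall z exists u forall v forall w exists s exists t forall r
Mark each quantifier type:
  U U U E U U E E U
Universal count = 6, Existential count = 3
Asked for universal (forall) quantifiers: 6

6


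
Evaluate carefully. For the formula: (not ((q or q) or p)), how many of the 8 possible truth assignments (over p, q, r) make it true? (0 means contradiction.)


Check all 8 assignments:
p=0, q=0, r=0: 1
p=0, q=0, r=1: 1
p=0, q=1, r=0: 0
p=0, q=1, r=1: 0
p=1, q=0, r=0: 0
p=1, q=0, r=1: 0
p=1, q=1, r=0: 0
p=1, q=1, r=1: 0
Count of True = 2

2


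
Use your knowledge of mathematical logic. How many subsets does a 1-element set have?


The power set of a set with n elements has 2^n elements.
|P(S)| = 2^1 = 2

2


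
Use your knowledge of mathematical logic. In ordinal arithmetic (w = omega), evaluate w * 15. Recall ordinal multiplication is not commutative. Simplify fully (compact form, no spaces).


Compute w * 15.
Ordinal * is associative and left-distributive over +, but NOT commutative; for finite n>1, n*w = w but w*n stays w*n.
w * 15 means 15 copies of w concatenated: w*15.
Result = w*15

w*15


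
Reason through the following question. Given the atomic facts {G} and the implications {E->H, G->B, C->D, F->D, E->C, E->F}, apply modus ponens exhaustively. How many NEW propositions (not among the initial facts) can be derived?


Initial facts: {G}
Apply modus ponens to closure:
  G and G->B  =>  B
Final known: {B, G}
New propositions: {B}
Count = 1

1


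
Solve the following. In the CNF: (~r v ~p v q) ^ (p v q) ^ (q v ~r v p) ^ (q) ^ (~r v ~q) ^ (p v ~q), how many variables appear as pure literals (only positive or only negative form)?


Check each variable for pure literal status:
p: mixed (not pure)
q: mixed (not pure)
r: pure negative
Pure literal count = 1

1


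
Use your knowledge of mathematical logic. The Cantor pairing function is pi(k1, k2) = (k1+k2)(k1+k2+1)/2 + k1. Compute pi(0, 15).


k1 + k2 = 15
(k1+k2)(k1+k2+1)/2 = 15 * 16 / 2 = 120
pi = 120 + 0 = 120

120


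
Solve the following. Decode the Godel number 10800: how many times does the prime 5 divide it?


Factorize 10800 by dividing by 5 repeatedly.
Division steps: 5 divides 10800 exactly 2 time(s).
Exponent of 5 = 2

2


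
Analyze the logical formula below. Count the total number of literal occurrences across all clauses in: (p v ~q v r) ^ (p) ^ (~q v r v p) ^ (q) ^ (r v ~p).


Counting literals in each clause:
Clause 1: 3 literal(s)
Clause 2: 1 literal(s)
Clause 3: 3 literal(s)
Clause 4: 1 literal(s)
Clause 5: 2 literal(s)
Total = 10

10


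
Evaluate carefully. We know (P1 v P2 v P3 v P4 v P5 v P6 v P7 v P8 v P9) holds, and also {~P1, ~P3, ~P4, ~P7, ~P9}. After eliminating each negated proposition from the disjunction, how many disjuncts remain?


Original disjuncts (9): P1, P2, P3, P4, P5, P6, P7, P8, P9
Negated (eliminate): ~P1, ~P3, ~P4, ~P7, ~P9
Remaining disjuncts: P2, P5, P6, P8
Count = 9 - 5 = 4

4


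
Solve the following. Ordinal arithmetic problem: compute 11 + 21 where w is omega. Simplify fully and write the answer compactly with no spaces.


Compute 11 + 21.
Ordinal + is associative but NOT commutative; for finite n>0, n + w = w but w + n stays w+n.
Both operands finite; ordinal + agrees with natural +: 11 + 21 = 32.
Result = 32

32


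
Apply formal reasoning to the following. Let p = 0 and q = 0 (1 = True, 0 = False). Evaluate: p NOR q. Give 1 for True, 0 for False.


p = 0, q = 0
Operation: p NOR q
Evaluate: 0 NOR 0 = 1

1


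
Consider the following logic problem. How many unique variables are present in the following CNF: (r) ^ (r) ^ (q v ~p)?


Identify each variable that appears in the formula.
Variables found: p, q, r
Count = 3

3


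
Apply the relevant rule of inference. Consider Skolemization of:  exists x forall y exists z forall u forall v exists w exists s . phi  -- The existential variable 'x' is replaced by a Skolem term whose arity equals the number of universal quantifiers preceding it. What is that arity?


Quantifier prefix: exists x forall y exists z forall u forall v exists w exists s
'x' is existentially quantified at position 1.
No universal quantifiers precede it.
Skolem function arity = 0 (a Skolem constant)

0


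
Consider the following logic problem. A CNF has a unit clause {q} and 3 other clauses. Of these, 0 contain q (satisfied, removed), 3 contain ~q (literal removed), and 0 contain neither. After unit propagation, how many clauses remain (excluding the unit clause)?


Satisfied (removed): 0
Shortened (remain): 3
Unchanged (remain): 0
Remaining = 3 + 0 = 3

3


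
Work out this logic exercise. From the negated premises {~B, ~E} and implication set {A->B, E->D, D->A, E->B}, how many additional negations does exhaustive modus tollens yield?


Initial negated facts: {~B, ~E}
Apply modus tollens to closure:
  ~B and A->B  =>  ~A
  ~A and D->A  =>  ~D
Final negated: {~A, ~B, ~D, ~E}
New negations: {~A, ~D}
Count = 2

2


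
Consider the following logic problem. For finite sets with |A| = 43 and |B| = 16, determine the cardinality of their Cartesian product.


The Cartesian product A x B contains all ordered pairs (a, b).
|A x B| = |A| * |B| = 43 * 16 = 688

688


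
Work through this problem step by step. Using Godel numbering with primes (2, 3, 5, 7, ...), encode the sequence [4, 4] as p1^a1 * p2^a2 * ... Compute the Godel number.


Encode each element as an exponent of the corresponding prime:
  2^4 = 16
  3^4 = 81
Product = 16 * 81 = 1296

1296


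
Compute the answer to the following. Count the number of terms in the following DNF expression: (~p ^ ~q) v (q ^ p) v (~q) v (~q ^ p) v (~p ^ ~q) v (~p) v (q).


A DNF formula is a disjunction of terms (conjunctions).
Terms are separated by v.
Counting the disjuncts: 7 terms.

7


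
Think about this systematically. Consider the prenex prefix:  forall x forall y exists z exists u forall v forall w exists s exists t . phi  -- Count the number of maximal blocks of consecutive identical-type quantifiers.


Quantifier-type sequence: A A E E A A E E  (A=forall, E=exists)
Group into maximal same-type runs:
  Ax2 | Ex2 | Ax2 | Ex2
Number of blocks = 4

4


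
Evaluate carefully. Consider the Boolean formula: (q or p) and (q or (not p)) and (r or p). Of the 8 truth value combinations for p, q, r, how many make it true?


Evaluate all 8 assignments for p, q, r:
p=0, q=0, r=0: 0
p=0, q=0, r=1: 0
p=0, q=1, r=0: 0
p=0, q=1, r=1: 1
p=1, q=0, r=0: 0
p=1, q=0, r=1: 0
p=1, q=1, r=0: 1
p=1, q=1, r=1: 1
Satisfying count = 3

3


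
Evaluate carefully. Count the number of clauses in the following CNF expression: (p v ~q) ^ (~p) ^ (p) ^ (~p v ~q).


A CNF formula is a conjunction of clauses.
Clauses are separated by ^.
Counting the conjuncts: 4 clauses.

4


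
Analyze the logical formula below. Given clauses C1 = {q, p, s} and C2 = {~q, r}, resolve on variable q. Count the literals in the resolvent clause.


Remove q from C1 and ~q from C2.
C1 remainder: {p, s}
C2 remainder: {r}
Union (resolvent): {p, r, s}
Resolvent has 3 literal(s).

3


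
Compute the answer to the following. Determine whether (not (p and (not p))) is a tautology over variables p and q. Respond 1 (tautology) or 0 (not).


Check all 4 assignments:
p=0, q=0: 1
p=0, q=1: 1
p=1, q=0: 1
p=1, q=1: 1
Satisfying count = 4/4.
Tautology iff count = 4: yes.

1


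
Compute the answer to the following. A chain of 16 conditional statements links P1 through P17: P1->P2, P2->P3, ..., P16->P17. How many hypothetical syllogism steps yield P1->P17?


With 16 implications in a chain connecting 17 propositions:
P1->P2, P2->P3, ..., P16->P17
Steps needed = (number of implications) - 1 = 16 - 1 = 15

15


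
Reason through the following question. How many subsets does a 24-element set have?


The power set of a set with n elements has 2^n elements.
|P(S)| = 2^24 = 16777216

16777216


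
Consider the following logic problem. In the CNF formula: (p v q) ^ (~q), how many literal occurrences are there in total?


Counting literals in each clause:
Clause 1: 2 literal(s)
Clause 2: 1 literal(s)
Total = 3

3


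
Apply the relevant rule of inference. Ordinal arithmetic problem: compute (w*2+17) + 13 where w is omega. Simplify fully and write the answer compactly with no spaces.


Compute (w*2+17) + 13.
Ordinal + is associative but NOT commutative; for finite n>0, n + w = w but w + n stays w+n.
By associativity: (w*2+17) + 13 = w*2 + (17+13) = w*2+30.
Result = w*2+30

w*2+30


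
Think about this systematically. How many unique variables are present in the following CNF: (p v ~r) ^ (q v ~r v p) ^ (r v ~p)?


Identify each variable that appears in the formula.
Variables found: p, q, r
Count = 3

3


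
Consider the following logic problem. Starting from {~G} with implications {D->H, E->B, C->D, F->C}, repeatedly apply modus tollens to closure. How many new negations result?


Initial negated facts: {~G}
Apply modus tollens to closure:
  (no implication fires)
Final negated: {~G}
New negations: {(none)}
Count = 0

0


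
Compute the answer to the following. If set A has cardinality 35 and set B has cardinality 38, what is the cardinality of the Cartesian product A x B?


The Cartesian product A x B contains all ordered pairs (a, b).
|A x B| = |A| * |B| = 35 * 38 = 1330

1330


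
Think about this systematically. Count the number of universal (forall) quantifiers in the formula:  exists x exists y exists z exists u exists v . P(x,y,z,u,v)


Quantifier prefix: exists x exists y exists z exists u exists v
Mark each quantifier type:
  E E E E E
Universal count = 0, Existential count = 5
Asked for universal (forall) quantifiers: 0

0


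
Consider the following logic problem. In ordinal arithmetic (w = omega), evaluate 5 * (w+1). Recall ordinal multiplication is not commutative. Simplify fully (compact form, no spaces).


Compute 5 * (w+1).
Ordinal * is associative and left-distributive over +, but NOT commutative; for finite n>1, n*w = w but w*n stays w*n.
By left-distributivity: 5 * (w+1) = 5*w + 5*1 = w + 5 = w+5.
Result = w+5

w+5


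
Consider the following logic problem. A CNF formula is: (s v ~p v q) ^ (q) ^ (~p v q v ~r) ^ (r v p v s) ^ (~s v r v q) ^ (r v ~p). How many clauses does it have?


A CNF formula is a conjunction of clauses.
Clauses are separated by ^.
Counting the conjuncts: 6 clauses.

6


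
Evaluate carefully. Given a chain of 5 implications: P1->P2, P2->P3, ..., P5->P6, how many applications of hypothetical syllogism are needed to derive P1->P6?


With 5 implications in a chain connecting 6 propositions:
P1->P2, P2->P3, ..., P5->P6
Steps needed = (number of implications) - 1 = 5 - 1 = 4

4


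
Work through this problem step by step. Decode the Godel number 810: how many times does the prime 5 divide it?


Factorize 810 by dividing by 5 repeatedly.
Division steps: 5 divides 810 exactly 1 time(s).
Exponent of 5 = 1

1


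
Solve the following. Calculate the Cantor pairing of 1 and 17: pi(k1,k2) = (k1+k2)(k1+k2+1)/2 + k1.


k1 + k2 = 18
(k1+k2)(k1+k2+1)/2 = 18 * 19 / 2 = 171
pi = 171 + 1 = 172

172


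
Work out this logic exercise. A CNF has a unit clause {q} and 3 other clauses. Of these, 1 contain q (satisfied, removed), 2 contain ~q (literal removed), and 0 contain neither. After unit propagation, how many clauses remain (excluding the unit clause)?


Satisfied (removed): 1
Shortened (remain): 2
Unchanged (remain): 0
Remaining = 2 + 0 = 2

2


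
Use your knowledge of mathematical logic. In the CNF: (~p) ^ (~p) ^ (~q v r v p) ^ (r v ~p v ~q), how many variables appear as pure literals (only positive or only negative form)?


Check each variable for pure literal status:
p: mixed (not pure)
q: pure negative
r: pure positive
Pure literal count = 2

2


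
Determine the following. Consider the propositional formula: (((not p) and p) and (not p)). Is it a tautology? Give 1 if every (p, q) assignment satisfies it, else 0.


Check all 4 assignments:
p=0, q=0: 0
p=0, q=1: 0
p=1, q=0: 0
p=1, q=1: 0
Satisfying count = 0/4.
Tautology iff count = 4: no.

0


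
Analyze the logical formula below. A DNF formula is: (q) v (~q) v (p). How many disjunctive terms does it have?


A DNF formula is a disjunction of terms (conjunctions).
Terms are separated by v.
Counting the disjuncts: 3 terms.

3


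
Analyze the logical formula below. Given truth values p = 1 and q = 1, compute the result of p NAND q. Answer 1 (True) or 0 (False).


p = 1, q = 1
Operation: p NAND q
Evaluate: 1 NAND 1 = 0

0


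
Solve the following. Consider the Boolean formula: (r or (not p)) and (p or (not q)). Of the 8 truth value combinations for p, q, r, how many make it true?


Evaluate all 8 assignments for p, q, r:
p=0, q=0, r=0: 1
p=0, q=0, r=1: 1
p=0, q=1, r=0: 0
p=0, q=1, r=1: 0
p=1, q=0, r=0: 0
p=1, q=0, r=1: 1
p=1, q=1, r=0: 0
p=1, q=1, r=1: 1
Satisfying count = 4

4


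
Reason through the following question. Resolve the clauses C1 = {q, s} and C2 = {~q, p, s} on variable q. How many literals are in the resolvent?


Remove q from C1 and ~q from C2.
C1 remainder: {s}
C2 remainder: {p, s}
Union (resolvent): {p, s}
Resolvent has 2 literal(s).

2


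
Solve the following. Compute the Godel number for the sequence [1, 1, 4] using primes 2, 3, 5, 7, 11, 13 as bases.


Encode each element as an exponent of the corresponding prime:
  2^1 = 2
  3^1 = 3
  5^4 = 625
Product = 2 * 3 * 625 = 3750

3750


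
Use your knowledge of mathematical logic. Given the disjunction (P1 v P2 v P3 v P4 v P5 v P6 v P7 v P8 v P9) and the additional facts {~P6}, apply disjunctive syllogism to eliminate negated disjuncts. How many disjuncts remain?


Original disjuncts (9): P1, P2, P3, P4, P5, P6, P7, P8, P9
Negated (eliminate): ~P6
Remaining disjuncts: P1, P2, P3, P4, P5, P7, P8, P9
Count = 9 - 1 = 8

8


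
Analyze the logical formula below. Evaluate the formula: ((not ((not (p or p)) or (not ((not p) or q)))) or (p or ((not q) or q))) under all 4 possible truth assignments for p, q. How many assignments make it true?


Check all 4 assignments:
p=0, q=0: 1
p=0, q=1: 1
p=1, q=0: 1
p=1, q=1: 1
Count of True = 4

4


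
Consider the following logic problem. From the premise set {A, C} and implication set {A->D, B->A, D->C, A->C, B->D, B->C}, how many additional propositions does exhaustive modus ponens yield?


Initial facts: {A, C}
Apply modus ponens to closure:
  A and A->D  =>  D
Final known: {A, C, D}
New propositions: {D}
Count = 1

1


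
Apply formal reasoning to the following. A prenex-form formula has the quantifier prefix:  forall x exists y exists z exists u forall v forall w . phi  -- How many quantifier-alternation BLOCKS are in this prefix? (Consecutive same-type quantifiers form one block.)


Quantifier-type sequence: A E E E A A  (A=forall, E=exists)
Group into maximal same-type runs:
  Ax1 | Ex3 | Ax2
Number of blocks = 3

3


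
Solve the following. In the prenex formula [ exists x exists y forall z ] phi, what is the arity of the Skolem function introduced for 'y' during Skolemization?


Quantifier prefix: exists x exists y forall z
'y' is existentially quantified at position 2.
No universal quantifiers precede it.
Skolem function arity = 0 (a Skolem constant)

0


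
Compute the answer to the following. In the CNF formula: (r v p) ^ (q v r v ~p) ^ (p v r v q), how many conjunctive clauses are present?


A CNF formula is a conjunction of clauses.
Clauses are separated by ^.
Counting the conjuncts: 3 clauses.

3


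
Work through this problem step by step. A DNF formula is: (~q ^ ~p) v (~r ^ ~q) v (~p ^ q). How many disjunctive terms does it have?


A DNF formula is a disjunction of terms (conjunctions).
Terms are separated by v.
Counting the disjuncts: 3 terms.

3


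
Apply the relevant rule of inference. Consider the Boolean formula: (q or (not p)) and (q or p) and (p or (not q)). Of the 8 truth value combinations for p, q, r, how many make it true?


Evaluate all 8 assignments for p, q, r:
p=0, q=0, r=0: 0
p=0, q=0, r=1: 0
p=0, q=1, r=0: 0
p=0, q=1, r=1: 0
p=1, q=0, r=0: 0
p=1, q=0, r=1: 0
p=1, q=1, r=0: 1
p=1, q=1, r=1: 1
Satisfying count = 2

2


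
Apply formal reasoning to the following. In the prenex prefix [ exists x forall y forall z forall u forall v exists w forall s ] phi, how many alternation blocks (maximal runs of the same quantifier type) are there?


Quantifier-type sequence: E A A A A E A  (A=forall, E=exists)
Group into maximal same-type runs:
  Ex1 | Ax4 | Ex1 | Ax1
Number of blocks = 4

4


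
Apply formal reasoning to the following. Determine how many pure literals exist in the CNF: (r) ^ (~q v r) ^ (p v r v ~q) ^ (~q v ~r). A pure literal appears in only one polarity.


Check each variable for pure literal status:
p: pure positive
q: pure negative
r: mixed (not pure)
Pure literal count = 2

2


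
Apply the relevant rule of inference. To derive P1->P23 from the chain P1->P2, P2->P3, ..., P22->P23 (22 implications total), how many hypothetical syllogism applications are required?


With 22 implications in a chain connecting 23 propositions:
P1->P2, P2->P3, ..., P22->P23
Steps needed = (number of implications) - 1 = 22 - 1 = 21

21


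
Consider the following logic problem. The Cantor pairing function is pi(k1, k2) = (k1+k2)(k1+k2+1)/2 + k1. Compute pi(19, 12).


k1 + k2 = 31
(k1+k2)(k1+k2+1)/2 = 31 * 32 / 2 = 496
pi = 496 + 19 = 515

515


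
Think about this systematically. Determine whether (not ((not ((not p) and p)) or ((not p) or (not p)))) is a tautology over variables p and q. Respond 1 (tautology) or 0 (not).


Check all 4 assignments:
p=0, q=0: 0
p=0, q=1: 0
p=1, q=0: 0
p=1, q=1: 0
Satisfying count = 0/4.
Tautology iff count = 4: no.

0


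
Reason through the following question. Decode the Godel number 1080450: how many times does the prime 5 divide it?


Factorize 1080450 by dividing by 5 repeatedly.
Division steps: 5 divides 1080450 exactly 2 time(s).
Exponent of 5 = 2

2


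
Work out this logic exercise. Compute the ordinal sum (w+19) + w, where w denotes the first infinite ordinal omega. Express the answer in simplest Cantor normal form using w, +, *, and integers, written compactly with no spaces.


Compute (w+19) + w.
Ordinal + is associative but NOT commutative; for finite n>0, n + w = w but w + n stays w+n.
(w+19) + w = w + (19+w) = w + w = w*2 (the finite tail 19 is absorbed by the right w).
Result = w*2

w*2


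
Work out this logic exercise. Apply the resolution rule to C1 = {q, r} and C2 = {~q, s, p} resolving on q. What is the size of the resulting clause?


Remove q from C1 and ~q from C2.
C1 remainder: {r}
C2 remainder: {s, p}
Union (resolvent): {p, r, s}
Resolvent has 3 literal(s).

3


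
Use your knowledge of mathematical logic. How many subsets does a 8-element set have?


The power set of a set with n elements has 2^n elements.
|P(S)| = 2^8 = 256

256


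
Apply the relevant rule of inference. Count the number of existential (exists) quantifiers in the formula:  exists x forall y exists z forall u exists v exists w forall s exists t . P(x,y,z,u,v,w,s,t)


Quantifier prefix: exists x forall y exists z forall u exists v exists w forall s exists t
Mark each quantifier type:
  E U E U E E U E
Universal count = 3, Existential count = 5
Asked for existential (exists) quantifiers: 5

5


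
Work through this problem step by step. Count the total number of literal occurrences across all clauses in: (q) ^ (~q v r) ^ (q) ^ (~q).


Counting literals in each clause:
Clause 1: 1 literal(s)
Clause 2: 2 literal(s)
Clause 3: 1 literal(s)
Clause 4: 1 literal(s)
Total = 5

5


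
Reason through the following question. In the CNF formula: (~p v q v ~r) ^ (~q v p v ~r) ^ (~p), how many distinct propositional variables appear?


Identify each variable that appears in the formula.
Variables found: p, q, r
Count = 3

3


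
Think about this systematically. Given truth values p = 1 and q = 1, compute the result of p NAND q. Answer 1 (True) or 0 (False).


p = 1, q = 1
Operation: p NAND q
Evaluate: 1 NAND 1 = 0

0


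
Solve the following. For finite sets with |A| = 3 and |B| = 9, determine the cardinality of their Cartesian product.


The Cartesian product A x B contains all ordered pairs (a, b).
|A x B| = |A| * |B| = 3 * 9 = 27

27


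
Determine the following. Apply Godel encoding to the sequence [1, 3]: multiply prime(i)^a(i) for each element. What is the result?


Encode each element as an exponent of the corresponding prime:
  2^1 = 2
  3^3 = 27
Product = 2 * 27 = 54

54


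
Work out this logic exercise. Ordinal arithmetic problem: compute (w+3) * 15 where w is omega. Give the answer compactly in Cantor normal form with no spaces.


Compute (w+3) * 15.
Ordinal * is associative and left-distributive over +, but NOT commutative; for finite n>1, n*w = w but w*n stays w*n.
(w+3) * 15 = (w+3) repeated 15 times. Each intermediate +3 is absorbed by the following w; only the last survives: w*15+3.
Result = w*15+3

w*15+3


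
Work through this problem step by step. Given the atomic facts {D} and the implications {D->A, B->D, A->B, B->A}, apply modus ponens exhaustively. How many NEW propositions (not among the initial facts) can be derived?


Initial facts: {D}
Apply modus ponens to closure:
  D and D->A  =>  A
  A and A->B  =>  B
Final known: {A, B, D}
New propositions: {A, B}
Count = 2

2


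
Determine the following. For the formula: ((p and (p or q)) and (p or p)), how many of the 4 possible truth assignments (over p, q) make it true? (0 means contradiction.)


Check all 4 assignments:
p=0, q=0: 0
p=0, q=1: 0
p=1, q=0: 1
p=1, q=1: 1
Count of True = 2

2


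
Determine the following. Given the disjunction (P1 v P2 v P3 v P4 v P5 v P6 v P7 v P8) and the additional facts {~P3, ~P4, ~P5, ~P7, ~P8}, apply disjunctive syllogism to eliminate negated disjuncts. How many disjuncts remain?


Original disjuncts (8): P1, P2, P3, P4, P5, P6, P7, P8
Negated (eliminate): ~P3, ~P4, ~P5, ~P7, ~P8
Remaining disjuncts: P1, P2, P6
Count = 8 - 5 = 3

3


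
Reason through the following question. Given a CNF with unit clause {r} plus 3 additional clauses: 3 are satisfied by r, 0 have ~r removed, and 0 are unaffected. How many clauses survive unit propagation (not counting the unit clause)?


Satisfied (removed): 3
Shortened (remain): 0
Unchanged (remain): 0
Remaining = 0 + 0 = 0

0


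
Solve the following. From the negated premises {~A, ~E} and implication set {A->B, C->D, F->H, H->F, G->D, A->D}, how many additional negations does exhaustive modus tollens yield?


Initial negated facts: {~A, ~E}
Apply modus tollens to closure:
  (no implication fires)
Final negated: {~A, ~E}
New negations: {(none)}
Count = 0

0


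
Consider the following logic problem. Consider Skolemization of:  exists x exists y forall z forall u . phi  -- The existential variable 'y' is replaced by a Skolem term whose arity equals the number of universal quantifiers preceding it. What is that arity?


Quantifier prefix: exists x exists y forall z forall u
'y' is existentially quantified at position 2.
No universal quantifiers precede it.
Skolem function arity = 0 (a Skolem constant)

0


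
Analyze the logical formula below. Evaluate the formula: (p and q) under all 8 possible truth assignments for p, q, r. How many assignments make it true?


Check all 8 assignments:
p=0, q=0, r=0: 0
p=0, q=0, r=1: 0
p=0, q=1, r=0: 0
p=0, q=1, r=1: 0
p=1, q=0, r=0: 0
p=1, q=0, r=1: 0
p=1, q=1, r=0: 1
p=1, q=1, r=1: 1
Count of True = 2

2


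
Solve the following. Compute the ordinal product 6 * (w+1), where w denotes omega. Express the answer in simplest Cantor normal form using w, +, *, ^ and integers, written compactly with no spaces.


Compute 6 * (w+1).
Ordinal * is associative and left-distributive over +, but NOT commutative; for finite n>1, n*w = w but w*n stays w*n.
By left-distributivity: 6 * (w+1) = 6*w + 6*1 = w + 6 = w+6.
Result = w+6

w+6


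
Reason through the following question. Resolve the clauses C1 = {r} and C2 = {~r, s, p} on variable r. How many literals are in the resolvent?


Remove r from C1 and ~r from C2.
C1 remainder: {}
C2 remainder: {s, p}
Union (resolvent): {p, s}
Resolvent has 2 literal(s).

2


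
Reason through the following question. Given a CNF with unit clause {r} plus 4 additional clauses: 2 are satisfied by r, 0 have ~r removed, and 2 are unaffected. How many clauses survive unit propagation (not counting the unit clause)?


Satisfied (removed): 2
Shortened (remain): 0
Unchanged (remain): 2
Remaining = 0 + 2 = 2

2
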